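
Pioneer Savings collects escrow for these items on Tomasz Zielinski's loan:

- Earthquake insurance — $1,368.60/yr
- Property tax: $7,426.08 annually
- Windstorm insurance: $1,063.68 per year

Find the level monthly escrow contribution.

$821.53

Earthquake insurance — $1,368.60 per year
Property tax — $7,426.08 per year
Windstorm insurance — $1,063.68 per year
Total per year = $1,368.60 + $7,426.08 + $1,063.68 = $9,858.36
Monthly escrow = $9,858.36 / 12 = $821.53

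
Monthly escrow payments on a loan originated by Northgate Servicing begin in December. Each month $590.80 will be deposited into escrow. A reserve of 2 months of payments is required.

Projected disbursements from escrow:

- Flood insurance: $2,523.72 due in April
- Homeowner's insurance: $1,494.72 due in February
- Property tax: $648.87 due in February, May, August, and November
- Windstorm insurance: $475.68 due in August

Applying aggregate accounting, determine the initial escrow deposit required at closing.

Cushion = 2 × $590.80 = $1,181.60
Trial balance (start $0, +$590.80 each month, − disbursements):
  Dec: +$590.80 → $590.80
  Jan: +$590.80 → $1,181.60
  Feb: +$590.80 − $2,143.59 → -$371.19
  Mar: +$590.80 → $219.61
  Apr: +$590.80 − $2,523.72 → -$1,713.31
  May: +$590.80 − $648.87 → -$1,771.38
  Jun: +$590.80 → -$1,180.58
  Jul: +$590.80 → -$589.78
  Aug: +$590.80 − $1,124.55 → -$1,123.53
  Sep: +$590.80 → -$532.73
  Oct: +$590.80 → $58.07
  Nov: +$590.80 − $648.87 → $0.00
Lowest trial balance = -$1,771.38 (May)
Initial deposit = cushion − low point = $1,181.60 − (-$1,771.38) = $2,952.98

$2,952.98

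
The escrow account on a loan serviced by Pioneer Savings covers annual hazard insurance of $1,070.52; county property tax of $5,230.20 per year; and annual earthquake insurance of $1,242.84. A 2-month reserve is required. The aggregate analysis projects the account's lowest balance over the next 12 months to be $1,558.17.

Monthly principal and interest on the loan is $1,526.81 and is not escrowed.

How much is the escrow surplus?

$300.91

Hazard insurance — $1,070.52
County property tax — $5,230.20
Earthquake insurance — $1,242.84
Annual escrow total = $1,070.52 + $5,230.20 + $1,242.84 = $7,543.56
Monthly escrow = $7,543.56 ÷ 12 = $628.63
Required reserve = 2 × $628.63 = $1,257.26
Surplus = $1,558.17 − $1,257.26 = $300.91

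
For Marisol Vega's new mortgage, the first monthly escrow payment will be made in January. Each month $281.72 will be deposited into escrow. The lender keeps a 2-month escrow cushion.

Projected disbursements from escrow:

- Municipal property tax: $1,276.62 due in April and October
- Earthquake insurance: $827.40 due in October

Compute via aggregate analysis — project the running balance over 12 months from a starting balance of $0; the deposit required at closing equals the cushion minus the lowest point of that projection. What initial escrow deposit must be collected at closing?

$1,126.88

Cushion = 2 × $281.72 = $563.44
Trial balance (start $0, +$281.72 each month, − disbursements):
  Jan: +$281.72 → $281.72
  Feb: +$281.72 → $563.44
  Mar: +$281.72 → $845.16
  Apr: +$281.72 − $1,276.62 → -$149.74
  May: +$281.72 → $131.98
  Jun: +$281.72 → $413.70
  Jul: +$281.72 → $695.42
  Aug: +$281.72 → $977.14
  Sep: +$281.72 → $1,258.86
  Oct: +$281.72 − $2,104.02 → -$563.44
  Nov: +$281.72 → -$281.72
  Dec: +$281.72 → $0.00
Lowest trial balance = -$563.44 (Oct)
Initial deposit = cushion − low point = $563.44 − (-$563.44) = $1,126.88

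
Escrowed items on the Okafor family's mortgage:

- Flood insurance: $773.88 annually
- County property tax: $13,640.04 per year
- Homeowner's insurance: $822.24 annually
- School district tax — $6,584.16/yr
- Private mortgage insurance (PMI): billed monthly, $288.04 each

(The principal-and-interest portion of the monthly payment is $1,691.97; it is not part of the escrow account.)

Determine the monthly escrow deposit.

Flood insurance: $773.88/yr
County property tax: $13,640.04/yr
Homeowner's insurance: $822.24/yr
School district tax: $6,584.16/yr
Private mortgage insurance (PMI): $288.04 × 12 = $3,456.48/yr
Combined annual = $773.88 + $13,640.04 + $822.24 + $6,584.16 + $3,456.48 = $25,276.80
Base monthly escrow = $25,276.80 ÷ 12 = $2,106.40

$2,106.40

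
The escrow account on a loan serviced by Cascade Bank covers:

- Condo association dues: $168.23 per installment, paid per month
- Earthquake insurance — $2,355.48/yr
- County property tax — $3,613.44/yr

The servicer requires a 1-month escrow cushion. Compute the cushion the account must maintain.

$665.64

Condo association dues — $168.23 × 12 = $2,018.76/yr
Earthquake insurance — $2,355.48/yr
County property tax — $3,613.44/yr
Combined annual = $7,987.68
Base monthly escrow = $7,987.68 / 12 = $665.64
Reserve = 1 × $665.64 = $665.64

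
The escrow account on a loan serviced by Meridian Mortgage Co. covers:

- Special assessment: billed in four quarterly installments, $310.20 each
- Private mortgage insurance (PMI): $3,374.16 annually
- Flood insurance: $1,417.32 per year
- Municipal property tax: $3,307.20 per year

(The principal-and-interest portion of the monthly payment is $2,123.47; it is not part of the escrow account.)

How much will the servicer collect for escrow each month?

Special assessment: $310.20 × 4 = $1,240.80 per year
Private mortgage insurance (PMI): $3,374.16 per year
Flood insurance: $1,417.32 per year
Municipal property tax: $3,307.20 per year
Yearly total = $1,240.80 + $3,374.16 + $1,417.32 + $3,307.20 = $9,339.48
Monthly escrow = $9,339.48 / 12 = $778.29

$778.29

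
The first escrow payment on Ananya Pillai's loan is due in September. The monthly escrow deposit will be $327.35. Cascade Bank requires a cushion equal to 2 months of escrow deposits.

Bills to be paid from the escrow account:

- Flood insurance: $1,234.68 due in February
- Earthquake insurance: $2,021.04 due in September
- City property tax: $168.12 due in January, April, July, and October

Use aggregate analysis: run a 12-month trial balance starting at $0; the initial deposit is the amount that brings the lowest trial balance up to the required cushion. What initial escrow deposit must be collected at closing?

Cushion = 2 × $327.35 = $654.70
Trial balance (start $0, +$327.35 each month, − disbursements):
  Sep: +$327.35 − $2,021.04 → -$1,693.69
  Oct: +$327.35 − $168.12 → -$1,534.46
  Nov: +$327.35 → -$1,207.11
  Dec: +$327.35 → -$879.76
  Jan: +$327.35 − $168.12 → -$720.53
  Feb: +$327.35 − $1,234.68 → -$1,627.86
  Mar: +$327.35 → -$1,300.51
  Apr: +$327.35 − $168.12 → -$1,141.28
  May: +$327.35 → -$813.93
  Jun: +$327.35 → -$486.58
  Jul: +$327.35 − $168.12 → -$327.35
  Aug: +$327.35 → $0.00
Lowest trial balance = -$1,693.69 (Sep)
Initial deposit = cushion − low point = $654.70 − (-$1,693.69) = $2,348.39

$2,348.39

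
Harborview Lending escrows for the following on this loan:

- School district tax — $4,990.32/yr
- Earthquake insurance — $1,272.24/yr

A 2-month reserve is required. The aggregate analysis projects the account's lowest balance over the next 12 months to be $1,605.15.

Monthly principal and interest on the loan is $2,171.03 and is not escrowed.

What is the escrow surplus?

School district tax = $4,990.32 annually
Earthquake insurance = $1,272.24 annually
Yearly total = $6,262.56
Monthly escrow = $6,262.56 ÷ 12 = $521.88
Cushion = 2 × $521.88 = $1,043.76
Excess over cushion: $1,605.15 − $1,043.76 = $561.39

$561.39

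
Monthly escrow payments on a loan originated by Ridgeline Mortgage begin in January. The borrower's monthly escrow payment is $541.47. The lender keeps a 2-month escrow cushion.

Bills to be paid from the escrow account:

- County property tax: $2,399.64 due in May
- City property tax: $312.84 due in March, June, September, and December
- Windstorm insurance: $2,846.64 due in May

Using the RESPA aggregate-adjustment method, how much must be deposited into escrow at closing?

$3,934.71

Cushion = 2 × $541.47 = $1,082.94
Trial balance (start $0, +$541.47 each month, − disbursements):
  Jan: +$541.47 → $541.47
  Feb: +$541.47 → $1,082.94
  Mar: +$541.47 − $312.84 → $1,311.57
  Apr: +$541.47 → $1,853.04
  May: +$541.47 − $5,246.28 → -$2,851.77
  Jun: +$541.47 − $312.84 → -$2,623.14
  Jul: +$541.47 → -$2,081.67
  Aug: +$541.47 → -$1,540.20
  Sep: +$541.47 − $312.84 → -$1,311.57
  Oct: +$541.47 → -$770.10
  Nov: +$541.47 → -$228.63
  Dec: +$541.47 − $312.84 → $0.00
Lowest trial balance = -$2,851.77 (May)
Initial deposit = cushion − low point = $1,082.94 − (-$2,851.77) = $3,934.71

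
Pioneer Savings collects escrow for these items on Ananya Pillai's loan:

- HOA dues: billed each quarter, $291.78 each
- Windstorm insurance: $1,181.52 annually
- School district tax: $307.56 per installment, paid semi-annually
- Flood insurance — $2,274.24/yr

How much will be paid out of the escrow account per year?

HOA dues = $291.78 × 4 = $1,167.12 annually
Windstorm insurance = $1,181.52 annually
School district tax = $307.56 × 2 = $615.12 annually
Flood insurance = $2,274.24 annually
Annual escrow total = $1,167.12 + $1,181.52 + $615.12 + $2,274.24 = $5,238.00

$5,238.00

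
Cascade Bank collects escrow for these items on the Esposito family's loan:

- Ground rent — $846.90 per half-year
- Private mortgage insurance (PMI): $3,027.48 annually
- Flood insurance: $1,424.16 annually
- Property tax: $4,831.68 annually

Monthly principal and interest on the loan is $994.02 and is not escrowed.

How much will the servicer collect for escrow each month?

$914.76

Ground rent — $846.90 × 2 = $1,693.80 per year
Private mortgage insurance (PMI) — $3,027.48 per year
Flood insurance — $1,424.16 per year
Property tax — $4,831.68 per year
Total per year = $10,977.12
Per month = $10,977.12 / 12 = $914.76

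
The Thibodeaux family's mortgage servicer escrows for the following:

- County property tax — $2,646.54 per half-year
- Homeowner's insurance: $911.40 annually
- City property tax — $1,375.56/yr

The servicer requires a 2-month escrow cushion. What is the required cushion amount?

$1,263.34

County property tax — $2,646.54 × 2 = $5,293.08 annually
Homeowner's insurance — $911.40 annually
City property tax — $1,375.56 annually
Annual escrow total = $7,580.04
Per month = $7,580.04 / 12 = $631.67
Reserve = 2 × $631.67 = $1,263.34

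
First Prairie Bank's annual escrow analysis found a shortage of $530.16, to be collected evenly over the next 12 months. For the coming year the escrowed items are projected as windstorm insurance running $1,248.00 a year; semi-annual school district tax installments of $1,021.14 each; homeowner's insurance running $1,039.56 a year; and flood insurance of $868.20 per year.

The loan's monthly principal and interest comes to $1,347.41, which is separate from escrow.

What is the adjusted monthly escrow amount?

$477.35

Windstorm insurance — $1,248.00 annually
School district tax — $1,021.14 × 2 = $2,042.28 annually
Homeowner's insurance — $1,039.56 annually
Flood insurance — $868.20 annually
Total annual escrow = $1,248.00 + $2,042.28 + $1,039.56 + $868.20 = $5,198.04
Monthly = $5,198.04 / 12 = $433.17
Monthly shortage recovery: $530.16 ÷ 12 = $44.18
Adjusted monthly = $433.17 + $44.18 = $477.35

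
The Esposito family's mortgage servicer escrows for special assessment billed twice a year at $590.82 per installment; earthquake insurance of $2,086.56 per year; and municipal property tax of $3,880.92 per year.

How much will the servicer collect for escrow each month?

$595.76

Special assessment — $590.82 × 2 = $1,181.64 per year
Earthquake insurance — $2,086.56 per year
Municipal property tax — $3,880.92 per year
Combined annual = $1,181.64 + $2,086.56 + $3,880.92 = $7,149.12
Per month = $7,149.12 ÷ 12 = $595.76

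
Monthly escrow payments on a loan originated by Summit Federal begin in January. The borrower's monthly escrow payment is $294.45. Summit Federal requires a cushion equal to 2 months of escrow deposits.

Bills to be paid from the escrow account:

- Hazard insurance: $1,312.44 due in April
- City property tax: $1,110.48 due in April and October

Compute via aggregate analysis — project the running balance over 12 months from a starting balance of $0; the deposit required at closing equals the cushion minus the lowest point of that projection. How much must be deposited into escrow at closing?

Cushion = 2 × $294.45 = $588.90
Trial balance (start $0, +$294.45 each month, − disbursements):
  Jan: +$294.45 → $294.45
  Feb: +$294.45 → $588.90
  Mar: +$294.45 → $883.35
  Apr: +$294.45 − $2,422.92 → -$1,245.12
  May: +$294.45 → -$950.67
  Jun: +$294.45 → -$656.22
  Jul: +$294.45 → -$361.77
  Aug: +$294.45 → -$67.32
  Sep: +$294.45 → $227.13
  Oct: +$294.45 − $1,110.48 → -$588.90
  Nov: +$294.45 → -$294.45
  Dec: +$294.45 → $0.00
Lowest trial balance = -$1,245.12 (Apr)
Initial deposit = cushion − low point = $588.90 − (-$1,245.12) = $1,834.02

$1,834.02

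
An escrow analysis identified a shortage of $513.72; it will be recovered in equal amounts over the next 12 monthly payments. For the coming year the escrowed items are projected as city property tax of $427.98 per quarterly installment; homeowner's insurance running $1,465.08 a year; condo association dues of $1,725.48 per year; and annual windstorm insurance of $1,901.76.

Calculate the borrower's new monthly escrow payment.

City property tax — $427.98 × 4 = $1,711.92
Homeowner's insurance — $1,465.08
Condo association dues — $1,725.48
Windstorm insurance — $1,901.76
Yearly total = $1,711.92 + $1,465.08 + $1,725.48 + $1,901.76 = $6,804.24
Monthly = $6,804.24 / 12 = $567.02
Shortage spread = $513.72 / 12 = $42.81/mo
New monthly escrow = $567.02 + $42.81 = $609.83

$609.83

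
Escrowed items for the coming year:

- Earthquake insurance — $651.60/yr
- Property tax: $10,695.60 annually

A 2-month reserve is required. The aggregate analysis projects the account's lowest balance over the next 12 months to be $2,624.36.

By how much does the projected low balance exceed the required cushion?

$733.16

Earthquake insurance = $651.60
Property tax = $10,695.60
Combined annual = $651.60 + $10,695.60 = $11,347.20
Monthly escrow = $11,347.20 ÷ 12 = $945.60
Cushion = 2 × $945.60 = $1,891.20
Surplus = $2,624.36 − $1,891.20 = $733.16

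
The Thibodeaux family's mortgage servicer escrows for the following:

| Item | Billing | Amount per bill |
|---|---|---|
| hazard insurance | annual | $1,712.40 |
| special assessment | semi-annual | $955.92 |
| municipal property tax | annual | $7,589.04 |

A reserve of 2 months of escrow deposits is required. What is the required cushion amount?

$1,868.88

Hazard insurance: $1,712.40 annually
Special assessment: $955.92 × 2 = $1,911.84 annually
Municipal property tax: $7,589.04 annually
Total per year = $11,213.28
Per month = $11,213.28 ÷ 12 = $934.44
Cushion = 2 × $934.44 = $1,868.88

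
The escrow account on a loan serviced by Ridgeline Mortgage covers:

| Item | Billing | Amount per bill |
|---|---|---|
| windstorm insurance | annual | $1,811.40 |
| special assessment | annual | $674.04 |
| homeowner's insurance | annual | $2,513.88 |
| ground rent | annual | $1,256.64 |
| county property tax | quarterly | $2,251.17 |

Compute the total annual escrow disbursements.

Windstorm insurance: $1,811.40 annually
Special assessment: $674.04 annually
Homeowner's insurance: $2,513.88 annually
Ground rent: $1,256.64 annually
County property tax: $2,251.17 × 4 = $9,004.68 annually
Total annual escrow = $1,811.40 + $674.04 + $2,513.88 + $1,256.64 + $9,004.68 = $15,260.64

$15,260.64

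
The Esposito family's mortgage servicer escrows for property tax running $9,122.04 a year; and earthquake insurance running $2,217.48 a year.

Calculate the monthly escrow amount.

Property tax: $9,122.04 per year
Earthquake insurance: $2,217.48 per year
Total annual escrow = $9,122.04 + $2,217.48 = $11,339.52
Base monthly escrow = $11,339.52 ÷ 12 = $944.96

$944.96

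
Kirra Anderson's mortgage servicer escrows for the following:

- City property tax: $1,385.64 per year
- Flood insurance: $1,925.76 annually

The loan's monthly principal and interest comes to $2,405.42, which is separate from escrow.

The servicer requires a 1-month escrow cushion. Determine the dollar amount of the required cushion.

City property tax = $1,385.64/yr
Flood insurance = $1,925.76/yr
Combined annual = $1,385.64 + $1,925.76 = $3,311.40
Per month = $3,311.40 ÷ 12 = $275.95
Reserve = 1 × $275.95 = $275.95

$275.95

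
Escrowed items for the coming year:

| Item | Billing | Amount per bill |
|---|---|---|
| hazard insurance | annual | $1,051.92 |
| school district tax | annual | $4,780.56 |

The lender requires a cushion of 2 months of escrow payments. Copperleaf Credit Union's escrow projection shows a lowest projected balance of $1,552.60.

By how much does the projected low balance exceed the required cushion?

Hazard insurance: $1,051.92/yr
School district tax: $4,780.56/yr
Annual escrow total = $5,832.48
Monthly escrow = $5,832.48 / 12 = $486.04
Required cushion = 2 × $486.04 = $972.08
Excess over cushion: $1,552.60 − $972.08 = $580.52

$580.52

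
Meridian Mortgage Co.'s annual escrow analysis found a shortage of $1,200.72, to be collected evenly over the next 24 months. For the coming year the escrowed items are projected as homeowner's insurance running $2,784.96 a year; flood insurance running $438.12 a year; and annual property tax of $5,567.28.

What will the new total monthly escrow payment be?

$782.56

Homeowner's insurance = $2,784.96 annually
Flood insurance = $438.12 annually
Property tax = $5,567.28 annually
Total annual escrow = $2,784.96 + $438.12 + $5,567.28 = $8,790.36
Monthly = $8,790.36 / 12 = $732.53
Shortage per month = $1,200.72 ÷ 24 = $50.03
New monthly escrow = $732.53 + $50.03 = $782.56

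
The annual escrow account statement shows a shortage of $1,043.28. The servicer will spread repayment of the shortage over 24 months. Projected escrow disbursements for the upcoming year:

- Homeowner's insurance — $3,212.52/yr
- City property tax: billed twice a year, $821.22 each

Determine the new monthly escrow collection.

$448.05

Homeowner's insurance — $3,212.52
City property tax — $821.22 × 2 = $1,642.44
Total annual escrow = $3,212.52 + $1,642.44 = $4,854.96
Base monthly escrow = $4,854.96 / 12 = $404.58
Monthly shortage recovery: $1,043.28 / 24 = $43.47
New monthly escrow = $404.58 + $43.47 = $448.05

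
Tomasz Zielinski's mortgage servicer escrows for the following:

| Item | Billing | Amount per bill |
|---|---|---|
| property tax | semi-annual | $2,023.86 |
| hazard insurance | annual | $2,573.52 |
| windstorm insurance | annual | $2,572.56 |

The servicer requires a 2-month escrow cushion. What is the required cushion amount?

Property tax — $2,023.86 × 2 = $4,047.72 per year
Hazard insurance — $2,573.52 per year
Windstorm insurance — $2,572.56 per year
Combined annual = $9,193.80
Monthly = $9,193.80 ÷ 12 = $766.15
Required cushion = 2 × $766.15 = $1,532.30

$1,532.30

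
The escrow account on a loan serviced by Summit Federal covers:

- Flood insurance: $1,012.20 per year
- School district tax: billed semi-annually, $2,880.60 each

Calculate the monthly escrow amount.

$564.45

Flood insurance — $1,012.20 annually
School district tax — $2,880.60 × 2 = $5,761.20 annually
Total per year = $6,773.40
Monthly = $6,773.40 ÷ 12 = $564.45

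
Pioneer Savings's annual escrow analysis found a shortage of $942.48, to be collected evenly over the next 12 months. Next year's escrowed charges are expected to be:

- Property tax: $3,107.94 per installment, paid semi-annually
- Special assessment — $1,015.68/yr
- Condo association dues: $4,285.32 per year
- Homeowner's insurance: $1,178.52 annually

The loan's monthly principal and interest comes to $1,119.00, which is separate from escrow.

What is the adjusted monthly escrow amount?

Property tax — $3,107.94 × 2 = $6,215.88/yr
Special assessment — $1,015.68/yr
Condo association dues — $4,285.32/yr
Homeowner's insurance — $1,178.52/yr
Combined annual = $6,215.88 + $1,015.68 + $4,285.32 + $1,178.52 = $12,695.40
Base monthly escrow = $12,695.40 ÷ 12 = $1,057.95
Shortage spread = $942.48 ÷ 12 = $78.54/mo
New monthly escrow = $1,057.95 + $78.54 = $1,136.49

$1,136.49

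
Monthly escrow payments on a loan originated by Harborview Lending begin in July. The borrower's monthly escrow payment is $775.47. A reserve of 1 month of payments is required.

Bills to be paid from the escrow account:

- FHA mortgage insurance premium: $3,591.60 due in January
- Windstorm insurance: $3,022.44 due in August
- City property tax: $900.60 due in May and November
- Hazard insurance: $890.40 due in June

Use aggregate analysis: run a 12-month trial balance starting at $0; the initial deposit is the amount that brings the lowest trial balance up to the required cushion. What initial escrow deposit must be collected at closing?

Cushion = 1 × $775.47 = $775.47
Trial balance (start $0, +$775.47 each month, − disbursements):
  Jul: +$775.47 → $775.47
  Aug: +$775.47 − $3,022.44 → -$1,471.50
  Sep: +$775.47 → -$696.03
  Oct: +$775.47 → $79.44
  Nov: +$775.47 − $900.60 → -$45.69
  Dec: +$775.47 → $729.78
  Jan: +$775.47 − $3,591.60 → -$2,086.35
  Feb: +$775.47 → -$1,310.88
  Mar: +$775.47 → -$535.41
  Apr: +$775.47 → $240.06
  May: +$775.47 − $900.60 → $114.93
  Jun: +$775.47 − $890.40 → $0.00
Lowest trial balance = -$2,086.35 (Jan)
Initial deposit = cushion − low point = $775.47 − (-$2,086.35) = $2,861.82

$2,861.82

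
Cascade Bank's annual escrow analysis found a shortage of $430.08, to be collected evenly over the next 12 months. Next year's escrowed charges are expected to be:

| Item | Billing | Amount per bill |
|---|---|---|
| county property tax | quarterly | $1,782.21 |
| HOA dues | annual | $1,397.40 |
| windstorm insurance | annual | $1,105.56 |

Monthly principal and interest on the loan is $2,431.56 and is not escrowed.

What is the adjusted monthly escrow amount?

$838.49

County property tax — $1,782.21 × 4 = $7,128.84
HOA dues — $1,397.40
Windstorm insurance — $1,105.56
Yearly total = $7,128.84 + $1,397.40 + $1,105.56 = $9,631.80
Base monthly escrow = $9,631.80 / 12 = $802.65
Monthly shortage recovery: $430.08 / 12 = $35.84
Adjusted monthly = $802.65 + $35.84 = $838.49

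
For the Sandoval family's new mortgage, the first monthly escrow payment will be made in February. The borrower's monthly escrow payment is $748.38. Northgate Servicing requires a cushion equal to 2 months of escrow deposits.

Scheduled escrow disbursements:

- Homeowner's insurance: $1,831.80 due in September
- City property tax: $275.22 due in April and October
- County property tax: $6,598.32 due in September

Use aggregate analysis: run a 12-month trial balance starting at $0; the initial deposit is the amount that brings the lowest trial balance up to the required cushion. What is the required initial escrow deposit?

$4,215.06

Cushion = 2 × $748.38 = $1,496.76
Trial balance (start $0, +$748.38 each month, − disbursements):
  Feb: +$748.38 → $748.38
  Mar: +$748.38 → $1,496.76
  Apr: +$748.38 − $275.22 → $1,969.92
  May: +$748.38 → $2,718.30
  Jun: +$748.38 → $3,466.68
  Jul: +$748.38 → $4,215.06
  Aug: +$748.38 → $4,963.44
  Sep: +$748.38 − $8,430.12 → -$2,718.30
  Oct: +$748.38 − $275.22 → -$2,245.14
  Nov: +$748.38 → -$1,496.76
  Dec: +$748.38 → -$748.38
  Jan: +$748.38 → $0.00
Lowest trial balance = -$2,718.30 (Sep)
Initial deposit = cushion − low point = $1,496.76 − (-$2,718.30) = $4,215.06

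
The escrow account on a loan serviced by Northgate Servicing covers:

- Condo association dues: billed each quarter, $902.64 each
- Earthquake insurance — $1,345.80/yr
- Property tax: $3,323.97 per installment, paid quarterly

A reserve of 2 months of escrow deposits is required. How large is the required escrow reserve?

Condo association dues — $902.64 × 4 = $3,610.56 annually
Earthquake insurance — $1,345.80 annually
Property tax — $3,323.97 × 4 = $13,295.88 annually
Annual escrow total = $3,610.56 + $1,345.80 + $13,295.88 = $18,252.24
Monthly = $18,252.24 ÷ 12 = $1,521.02
Cushion = 2 × $1,521.02 = $3,042.04

$3,042.04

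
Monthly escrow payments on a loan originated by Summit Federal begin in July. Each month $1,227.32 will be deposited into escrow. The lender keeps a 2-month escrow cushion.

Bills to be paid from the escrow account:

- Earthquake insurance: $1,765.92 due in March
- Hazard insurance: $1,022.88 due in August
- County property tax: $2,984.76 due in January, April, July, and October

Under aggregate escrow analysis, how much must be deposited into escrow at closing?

$4,909.28

Cushion = 2 × $1,227.32 = $2,454.64
Trial balance (start $0, +$1,227.32 each month, − disbursements):
  Jul: +$1,227.32 − $2,984.76 → -$1,757.44
  Aug: +$1,227.32 − $1,022.88 → -$1,553.00
  Sep: +$1,227.32 → -$325.68
  Oct: +$1,227.32 − $2,984.76 → -$2,083.12
  Nov: +$1,227.32 → -$855.80
  Dec: +$1,227.32 → $371.52
  Jan: +$1,227.32 − $2,984.76 → -$1,385.92
  Feb: +$1,227.32 → -$158.60
  Mar: +$1,227.32 − $1,765.92 → -$697.20
  Apr: +$1,227.32 − $2,984.76 → -$2,454.64
  May: +$1,227.32 → -$1,227.32
  Jun: +$1,227.32 → $0.00
Lowest trial balance = -$2,454.64 (Apr)
Initial deposit = cushion − low point = $2,454.64 − (-$2,454.64) = $4,909.28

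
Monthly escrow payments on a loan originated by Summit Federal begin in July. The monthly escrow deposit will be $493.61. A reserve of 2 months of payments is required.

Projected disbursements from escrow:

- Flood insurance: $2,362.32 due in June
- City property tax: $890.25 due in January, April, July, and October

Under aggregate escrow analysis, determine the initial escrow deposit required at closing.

$1,383.86

Cushion = 2 × $493.61 = $987.22
Trial balance (start $0, +$493.61 each month, − disbursements):
  Jul: +$493.61 − $890.25 → -$396.64
  Aug: +$493.61 → $96.97
  Sep: +$493.61 → $590.58
  Oct: +$493.61 − $890.25 → $193.94
  Nov: +$493.61 → $687.55
  Dec: +$493.61 → $1,181.16
  Jan: +$493.61 − $890.25 → $784.52
  Feb: +$493.61 → $1,278.13
  Mar: +$493.61 → $1,771.74
  Apr: +$493.61 − $890.25 → $1,375.10
  May: +$493.61 → $1,868.71
  Jun: +$493.61 − $2,362.32 → $0.00
Lowest trial balance = -$396.64 (Jul)
Initial deposit = cushion − low point = $987.22 − (-$396.64) = $1,383.86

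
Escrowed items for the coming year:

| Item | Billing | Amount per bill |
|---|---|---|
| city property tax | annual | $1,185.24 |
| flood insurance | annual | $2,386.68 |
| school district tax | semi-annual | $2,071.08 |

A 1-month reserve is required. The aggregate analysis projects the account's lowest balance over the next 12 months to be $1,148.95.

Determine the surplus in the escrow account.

City property tax: $1,185.24 per year
Flood insurance: $2,386.68 per year
School district tax: $2,071.08 × 2 = $4,142.16 per year
Yearly total = $7,714.08
Base monthly escrow = $7,714.08 / 12 = $642.84
Cushion = 1 × $642.84 = $642.84
Excess over cushion: $1,148.95 − $642.84 = $506.11

$506.11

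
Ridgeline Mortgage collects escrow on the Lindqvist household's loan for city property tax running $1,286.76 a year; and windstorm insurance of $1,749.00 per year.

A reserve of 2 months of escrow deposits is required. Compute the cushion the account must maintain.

$505.96

City property tax = $1,286.76
Windstorm insurance = $1,749.00
Combined annual = $1,286.76 + $1,749.00 = $3,035.76
Per month = $3,035.76 / 12 = $252.98
Cushion = 2 × $252.98 = $505.96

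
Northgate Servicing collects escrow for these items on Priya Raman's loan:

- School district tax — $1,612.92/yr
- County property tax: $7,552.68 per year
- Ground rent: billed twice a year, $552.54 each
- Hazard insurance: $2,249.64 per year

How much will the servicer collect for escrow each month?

School district tax — $1,612.92 annually
County property tax — $7,552.68 annually
Ground rent — $552.54 × 2 = $1,105.08 annually
Hazard insurance — $2,249.64 annually
Annual escrow total = $1,612.92 + $7,552.68 + $1,105.08 + $2,249.64 = $12,520.32
Monthly = $12,520.32 / 12 = $1,043.36

$1,043.36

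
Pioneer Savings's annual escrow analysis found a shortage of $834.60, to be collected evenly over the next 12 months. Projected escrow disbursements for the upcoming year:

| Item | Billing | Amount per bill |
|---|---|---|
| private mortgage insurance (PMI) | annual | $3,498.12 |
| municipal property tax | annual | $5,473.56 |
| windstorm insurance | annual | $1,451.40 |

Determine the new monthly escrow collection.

$938.14

Private mortgage insurance (PMI) = $3,498.12
Municipal property tax = $5,473.56
Windstorm insurance = $1,451.40
Combined annual = $3,498.12 + $5,473.56 + $1,451.40 = $10,423.08
Per month = $10,423.08 ÷ 12 = $868.59
Monthly shortage recovery: $834.60 ÷ 12 = $69.55
New monthly escrow = $868.59 + $69.55 = $938.14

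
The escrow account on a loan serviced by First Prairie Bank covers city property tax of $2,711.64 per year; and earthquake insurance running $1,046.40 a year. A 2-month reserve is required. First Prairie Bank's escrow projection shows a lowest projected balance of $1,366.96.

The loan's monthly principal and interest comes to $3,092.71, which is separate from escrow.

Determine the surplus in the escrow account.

City property tax — $2,711.64 annually
Earthquake insurance — $1,046.40 annually
Total per year = $3,758.04
Monthly = $3,758.04 ÷ 12 = $313.17
Required reserve = 2 × $313.17 = $626.34
Surplus = $1,366.96 − $626.34 = $740.62

$740.62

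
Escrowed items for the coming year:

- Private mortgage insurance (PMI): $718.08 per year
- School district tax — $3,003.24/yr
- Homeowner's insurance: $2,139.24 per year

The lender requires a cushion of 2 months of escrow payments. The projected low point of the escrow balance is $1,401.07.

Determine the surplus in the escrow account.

$424.31

Private mortgage insurance (PMI): $718.08 per year
School district tax: $3,003.24 per year
Homeowner's insurance: $2,139.24 per year
Total per year = $718.08 + $3,003.24 + $2,139.24 = $5,860.56
Monthly escrow = $5,860.56 ÷ 12 = $488.38
Required cushion = 2 × $488.38 = $976.76
Surplus = $1,401.07 − $976.76 = $424.31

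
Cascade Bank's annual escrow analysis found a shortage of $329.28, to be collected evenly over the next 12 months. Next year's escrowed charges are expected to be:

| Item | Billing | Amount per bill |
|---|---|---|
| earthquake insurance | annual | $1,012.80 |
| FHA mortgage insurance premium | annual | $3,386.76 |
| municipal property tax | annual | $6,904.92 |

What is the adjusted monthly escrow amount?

Earthquake insurance = $1,012.80
FHA mortgage insurance premium = $3,386.76
Municipal property tax = $6,904.92
Total per year = $11,304.48
Monthly = $11,304.48 / 12 = $942.04
Monthly shortage recovery: $329.28 ÷ 12 = $27.44
Adjusted monthly = $942.04 + $27.44 = $969.48

$969.48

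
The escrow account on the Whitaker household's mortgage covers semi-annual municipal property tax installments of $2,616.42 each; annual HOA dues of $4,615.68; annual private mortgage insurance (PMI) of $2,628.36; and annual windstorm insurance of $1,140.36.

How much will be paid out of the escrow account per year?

Municipal property tax = $2,616.42 × 2 = $5,232.84/yr
HOA dues = $4,615.68/yr
Private mortgage insurance (PMI) = $2,628.36/yr
Windstorm insurance = $1,140.36/yr
Total per year = $5,232.84 + $4,615.68 + $2,628.36 + $1,140.36 = $13,617.24

$13,617.24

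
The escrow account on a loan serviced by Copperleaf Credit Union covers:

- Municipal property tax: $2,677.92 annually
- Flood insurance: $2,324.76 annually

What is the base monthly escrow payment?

$416.89

Municipal property tax: $2,677.92
Flood insurance: $2,324.76
Yearly total = $5,002.68
Per month = $5,002.68 / 12 = $416.89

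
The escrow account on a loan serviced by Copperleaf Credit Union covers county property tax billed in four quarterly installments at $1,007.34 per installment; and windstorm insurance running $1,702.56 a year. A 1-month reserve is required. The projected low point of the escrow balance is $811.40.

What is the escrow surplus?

$333.74

County property tax — $1,007.34 × 4 = $4,029.36 annually
Windstorm insurance — $1,702.56 annually
Total per year = $5,731.92
Base monthly escrow = $5,731.92 ÷ 12 = $477.66
Cushion = 1 × $477.66 = $477.66
Surplus = $811.40 − $477.66 = $333.74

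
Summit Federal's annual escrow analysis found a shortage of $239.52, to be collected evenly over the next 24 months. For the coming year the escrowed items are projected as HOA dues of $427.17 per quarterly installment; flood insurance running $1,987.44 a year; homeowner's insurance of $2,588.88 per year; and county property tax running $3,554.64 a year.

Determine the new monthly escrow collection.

$829.95

HOA dues = $427.17 × 4 = $1,708.68/yr
Flood insurance = $1,987.44/yr
Homeowner's insurance = $2,588.88/yr
County property tax = $3,554.64/yr
Combined annual = $1,708.68 + $1,987.44 + $2,588.88 + $3,554.64 = $9,839.64
Monthly escrow = $9,839.64 ÷ 12 = $819.97
Shortage spread = $239.52 / 24 = $9.98/mo
New monthly escrow = $819.97 + $9.98 = $829.95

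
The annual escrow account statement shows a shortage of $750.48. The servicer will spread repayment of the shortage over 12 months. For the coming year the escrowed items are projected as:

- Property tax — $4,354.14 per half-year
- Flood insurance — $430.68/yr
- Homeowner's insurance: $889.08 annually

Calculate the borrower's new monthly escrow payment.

Property tax — $4,354.14 × 2 = $8,708.28
Flood insurance — $430.68
Homeowner's insurance — $889.08
Total per year = $10,028.04
Base monthly escrow = $10,028.04 / 12 = $835.67
Shortage per month = $750.48 / 12 = $62.54
Adjusted monthly = $835.67 + $62.54 = $898.21

$898.21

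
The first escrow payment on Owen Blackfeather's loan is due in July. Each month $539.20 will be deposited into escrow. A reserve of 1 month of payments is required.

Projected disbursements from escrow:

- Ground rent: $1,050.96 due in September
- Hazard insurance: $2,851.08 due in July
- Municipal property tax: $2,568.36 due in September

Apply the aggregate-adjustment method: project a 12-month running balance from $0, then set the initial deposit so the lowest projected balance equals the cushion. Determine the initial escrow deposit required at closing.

Cushion = 1 × $539.20 = $539.20
Trial balance (start $0, +$539.20 each month, − disbursements):
  Jul: +$539.20 − $2,851.08 → -$2,311.88
  Aug: +$539.20 → -$1,772.68
  Sep: +$539.20 − $3,619.32 → -$4,852.80
  Oct: +$539.20 → -$4,313.60
  Nov: +$539.20 → -$3,774.40
  Dec: +$539.20 → -$3,235.20
  Jan: +$539.20 → -$2,696.00
  Feb: +$539.20 → -$2,156.80
  Mar: +$539.20 → -$1,617.60
  Apr: +$539.20 → -$1,078.40
  May: +$539.20 → -$539.20
  Jun: +$539.20 → $0.00
Lowest trial balance = -$4,852.80 (Sep)
Initial deposit = cushion − low point = $539.20 − (-$4,852.80) = $5,392.00

$5,392.00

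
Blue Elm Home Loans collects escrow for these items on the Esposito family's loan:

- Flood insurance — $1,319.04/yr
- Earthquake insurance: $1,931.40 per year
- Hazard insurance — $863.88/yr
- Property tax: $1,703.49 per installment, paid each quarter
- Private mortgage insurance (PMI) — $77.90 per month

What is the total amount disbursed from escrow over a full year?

$11,863.08

Flood insurance — $1,319.04
Earthquake insurance — $1,931.40
Hazard insurance — $863.88
Property tax — $1,703.49 × 4 = $6,813.96
Private mortgage insurance (PMI) — $77.90 × 12 = $934.80
Yearly total = $1,319.04 + $1,931.40 + $863.88 + $6,813.96 + $934.80 = $11,863.08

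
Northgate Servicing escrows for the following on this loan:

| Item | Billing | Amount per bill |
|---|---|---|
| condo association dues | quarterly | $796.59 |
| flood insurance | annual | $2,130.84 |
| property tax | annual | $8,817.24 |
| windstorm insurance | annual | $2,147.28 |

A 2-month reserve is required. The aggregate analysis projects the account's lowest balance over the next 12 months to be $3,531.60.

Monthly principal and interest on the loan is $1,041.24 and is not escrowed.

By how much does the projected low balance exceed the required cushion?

Condo association dues — $796.59 × 4 = $3,186.36 per year
Flood insurance — $2,130.84 per year
Property tax — $8,817.24 per year
Windstorm insurance — $2,147.28 per year
Total annual escrow = $3,186.36 + $2,130.84 + $8,817.24 + $2,147.28 = $16,281.72
Base monthly escrow = $16,281.72 ÷ 12 = $1,356.81
Required reserve = 2 × $1,356.81 = $2,713.62
Surplus = $3,531.60 − $2,713.62 = $817.98

$817.98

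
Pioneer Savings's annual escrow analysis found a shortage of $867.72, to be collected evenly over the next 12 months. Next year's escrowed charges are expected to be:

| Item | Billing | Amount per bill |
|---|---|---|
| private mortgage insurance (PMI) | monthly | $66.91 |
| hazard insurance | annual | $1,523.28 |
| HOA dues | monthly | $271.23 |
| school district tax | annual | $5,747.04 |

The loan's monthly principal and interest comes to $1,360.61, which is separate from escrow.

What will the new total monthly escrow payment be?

$1,016.31

Private mortgage insurance (PMI): $66.91 × 12 = $802.92
Hazard insurance: $1,523.28
HOA dues: $271.23 × 12 = $3,254.76
School district tax: $5,747.04
Yearly total = $802.92 + $1,523.28 + $3,254.76 + $5,747.04 = $11,328.00
Monthly escrow = $11,328.00 / 12 = $944.00
Shortage spread = $867.72 ÷ 12 = $72.31/mo
Adjusted monthly = $944.00 + $72.31 = $1,016.31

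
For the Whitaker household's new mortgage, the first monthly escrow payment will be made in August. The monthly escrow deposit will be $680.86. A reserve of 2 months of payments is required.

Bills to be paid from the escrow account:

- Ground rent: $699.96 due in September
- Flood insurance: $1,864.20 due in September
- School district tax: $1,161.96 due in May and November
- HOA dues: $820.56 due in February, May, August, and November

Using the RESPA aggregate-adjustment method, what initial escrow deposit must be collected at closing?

$4,005.52

Cushion = 2 × $680.86 = $1,361.72
Trial balance (start $0, +$680.86 each month, − disbursements):
  Aug: +$680.86 − $820.56 → -$139.70
  Sep: +$680.86 − $2,564.16 → -$2,023.00
  Oct: +$680.86 → -$1,342.14
  Nov: +$680.86 − $1,982.52 → -$2,643.80
  Dec: +$680.86 → -$1,962.94
  Jan: +$680.86 → -$1,282.08
  Feb: +$680.86 − $820.56 → -$1,421.78
  Mar: +$680.86 → -$740.92
  Apr: +$680.86 → -$60.06
  May: +$680.86 − $1,982.52 → -$1,361.72
  Jun: +$680.86 → -$680.86
  Jul: +$680.86 → $0.00
Lowest trial balance = -$2,643.80 (Nov)
Initial deposit = cushion − low point = $1,361.72 − (-$2,643.80) = $4,005.52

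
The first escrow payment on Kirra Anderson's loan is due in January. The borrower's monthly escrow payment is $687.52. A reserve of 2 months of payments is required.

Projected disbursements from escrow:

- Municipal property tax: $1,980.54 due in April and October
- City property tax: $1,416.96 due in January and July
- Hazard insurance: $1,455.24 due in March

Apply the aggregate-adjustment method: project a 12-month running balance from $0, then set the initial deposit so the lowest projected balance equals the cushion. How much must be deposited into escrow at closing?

Cushion = 2 × $687.52 = $1,375.04
Trial balance (start $0, +$687.52 each month, − disbursements):
  Jan: +$687.52 − $1,416.96 → -$729.44
  Feb: +$687.52 → -$41.92
  Mar: +$687.52 − $1,455.24 → -$809.64
  Apr: +$687.52 − $1,980.54 → -$2,102.66
  May: +$687.52 → -$1,415.14
  Jun: +$687.52 → -$727.62
  Jul: +$687.52 − $1,416.96 → -$1,457.06
  Aug: +$687.52 → -$769.54
  Sep: +$687.52 → -$82.02
  Oct: +$687.52 − $1,980.54 → -$1,375.04
  Nov: +$687.52 → -$687.52
  Dec: +$687.52 → $0.00
Lowest trial balance = -$2,102.66 (Apr)
Initial deposit = cushion − low point = $1,375.04 − (-$2,102.66) = $3,477.70

$3,477.70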